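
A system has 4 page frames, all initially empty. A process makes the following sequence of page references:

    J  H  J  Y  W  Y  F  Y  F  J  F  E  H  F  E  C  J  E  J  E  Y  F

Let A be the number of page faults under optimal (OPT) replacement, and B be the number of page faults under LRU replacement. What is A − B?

-3

Under OPT: F F . F F . F . . . . F . . . F . . . . F . → 8 faults.
Under LRU: F F . F F . F . . . . F F . . F F . . . F F → 11 faults.
A − B = 8 − 11 = -3.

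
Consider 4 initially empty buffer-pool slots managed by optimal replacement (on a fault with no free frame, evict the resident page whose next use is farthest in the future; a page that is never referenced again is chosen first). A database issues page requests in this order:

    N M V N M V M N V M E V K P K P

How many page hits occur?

10

N -> fault, frames {N}
M -> fault, frames {N,M}
V -> fault, frames {N,M,V}
N -> hit
M -> hit
V -> hit
M -> hit
N -> hit
V -> hit
M -> hit
E -> fault, frames {N,M,V,E}
V -> hit
K -> fault, evict E, frames {N,M,V,K}
P -> fault, evict V, frames {N,M,K,P}
K -> hit
P -> hit
Hits: 10.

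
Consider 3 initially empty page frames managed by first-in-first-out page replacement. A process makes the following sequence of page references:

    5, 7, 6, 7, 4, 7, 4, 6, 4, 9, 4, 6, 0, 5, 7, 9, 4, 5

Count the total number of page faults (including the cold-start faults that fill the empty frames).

11

5 -> miss, frames [5]
7 -> miss, frames [5, 7]
6 -> miss, frames [5, 7, 6]
7 -> hit
4 -> miss, evict 5, frames [7, 6, 4]
7 -> hit
4 -> hit
6 -> hit
4 -> hit
9 -> miss, evict 7, frames [6, 4, 9]
4 -> hit
6 -> hit
0 -> miss, evict 6, frames [4, 9, 0]
5 -> miss, evict 4, frames [9, 0, 5]
7 -> miss, evict 9, frames [0, 5, 7]
9 -> miss, evict 0, frames [5, 7, 9]
4 -> miss, evict 5, frames [7, 9, 4]
5 -> miss, evict 7, frames [9, 4, 5]
Page faults: 11.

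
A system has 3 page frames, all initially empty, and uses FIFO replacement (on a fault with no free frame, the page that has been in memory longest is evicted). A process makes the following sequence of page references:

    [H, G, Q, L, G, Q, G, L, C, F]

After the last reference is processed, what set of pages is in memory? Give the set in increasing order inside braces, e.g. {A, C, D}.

H: miss, frames [H]
G: miss, frames [H, G]
Q: miss, frames [H, G, Q]
L: miss, evict H, frames [G, Q, L]
G: hit
Q: hit
G: hit
L: hit
C: miss, evict G, frames [Q, L, C]
F: miss, evict Q, frames [L, C, F]

{C, F, L}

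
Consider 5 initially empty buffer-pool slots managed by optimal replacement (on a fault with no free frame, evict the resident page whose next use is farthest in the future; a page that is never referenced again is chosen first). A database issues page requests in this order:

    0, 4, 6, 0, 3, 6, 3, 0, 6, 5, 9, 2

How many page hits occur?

0: fault, frames (0)
4: fault, frames (0 4)
6: fault, frames (0 4 6)
0: hit
3: fault, frames (0 4 6 3)
6: hit
3: hit
0: hit
6: hit
5: fault, frames (0 4 6 3 5)
9: fault, evict 5, frames (0 4 6 3 9)
2: fault, evict 9, frames (0 4 6 3 2)
Hits: 5.

5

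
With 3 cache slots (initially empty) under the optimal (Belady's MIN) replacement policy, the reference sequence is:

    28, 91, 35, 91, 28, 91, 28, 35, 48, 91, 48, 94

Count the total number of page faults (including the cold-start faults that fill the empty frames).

5

28: miss, frames [28]
91: miss, frames [28, 91]
35: miss, frames [28, 91, 35]
91: hit
28: hit
91: hit
28: hit
35: hit
48: miss, evict 35, frames [28, 91, 48]
91: hit
48: hit
94: miss, evict 48, frames [28, 91, 94]
Page faults: 5.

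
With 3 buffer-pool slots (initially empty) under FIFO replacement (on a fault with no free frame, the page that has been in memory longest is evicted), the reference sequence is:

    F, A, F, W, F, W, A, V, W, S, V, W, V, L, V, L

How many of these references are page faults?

F -> miss, frames [F]
A -> miss, frames [F, A]
F -> hit
W -> miss, frames [F, A, W]
F -> hit
W -> hit
A -> hit
V -> miss, evict F, frames [A, W, V]
W -> hit
S -> miss, evict A, frames [W, V, S]
V -> hit
W -> hit
V -> hit
L -> miss, evict W, frames [V, S, L]
V -> hit
L -> hit
Page faults: 6.

6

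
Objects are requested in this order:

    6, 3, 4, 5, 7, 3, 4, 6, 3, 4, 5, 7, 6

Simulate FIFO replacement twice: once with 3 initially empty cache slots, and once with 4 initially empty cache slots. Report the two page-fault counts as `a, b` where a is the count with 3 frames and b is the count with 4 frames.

10, 11

3 frames: F F F F F F F F . . F F . → 10 faults.
4 frames: F F F F F . . F F F F F F → 11 faults.
11 > 10: adding a frame increased faults — Belady's anomaly.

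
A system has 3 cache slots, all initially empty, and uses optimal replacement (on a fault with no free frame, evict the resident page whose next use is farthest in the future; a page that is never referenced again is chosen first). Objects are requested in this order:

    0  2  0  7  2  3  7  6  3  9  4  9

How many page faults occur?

0 → fault, frames [0]
2 → fault, frames [0, 2]
0 → hit
7 → fault, frames [0, 2, 7]
2 → hit
3 → fault, evict 2, frames [0, 7, 3]
7 → hit
6 → fault, evict 7, frames [0, 3, 6]
3 → hit
9 → fault, evict 6, frames [0, 3, 9]
4 → fault, evict 3, frames [0, 9, 4]
9 → hit
Page faults: 7.

7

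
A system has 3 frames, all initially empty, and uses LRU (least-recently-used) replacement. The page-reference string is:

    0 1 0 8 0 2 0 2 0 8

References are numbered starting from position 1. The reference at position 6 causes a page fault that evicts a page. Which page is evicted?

pos 1: 0 → fault, frames [0]
pos 2: 1 → fault, frames [0, 1]
pos 3: 0 → hit
pos 4: 8 → fault, frames [1, 0, 8]
pos 5: 0 → hit
pos 6: 2 → fault, evict 1, frames [8, 0, 2]
At position 6, page 1 is evicted.

1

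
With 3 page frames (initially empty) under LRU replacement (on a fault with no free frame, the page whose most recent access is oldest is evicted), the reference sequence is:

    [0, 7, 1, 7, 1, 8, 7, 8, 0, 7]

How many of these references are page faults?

0 → fault, frames [0]
7 → fault, frames [0, 7]
1 → fault, frames [0, 7, 1]
7 → hit
1 → hit
8 → fault, evict 0, frames [7, 1, 8]
7 → hit
8 → hit
0 → fault, evict 1, frames [7, 8, 0]
7 → hit
Page faults: 5.

5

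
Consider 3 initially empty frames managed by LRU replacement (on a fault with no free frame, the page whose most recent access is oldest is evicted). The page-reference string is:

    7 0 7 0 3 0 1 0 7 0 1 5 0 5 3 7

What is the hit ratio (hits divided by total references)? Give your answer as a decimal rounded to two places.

0.50

7: fault, frames (7)
0: fault, frames (7 0)
7: hit
0: hit
3: fault, frames (7 0 3)
0: hit
1: fault, evict 7, frames (3 0 1)
0: hit
7: fault, evict 3, frames (1 0 7)
0: hit
1: hit
5: fault, evict 7, frames (0 1 5)
0: hit
5: hit
3: fault, evict 1, frames (0 5 3)
7: fault, evict 0, frames (5 3 7)
Hits: 8 of 16 references → 8/16 = 0.5000.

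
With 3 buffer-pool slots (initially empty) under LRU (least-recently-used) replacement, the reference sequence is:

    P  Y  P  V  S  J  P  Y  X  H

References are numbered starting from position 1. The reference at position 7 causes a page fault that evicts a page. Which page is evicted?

pos 1: P: miss, frames [P]
pos 2: Y: miss, frames [P, Y]
pos 3: P: hit
pos 4: V: miss, frames [Y, P, V]
pos 5: S: miss, evict Y, frames [P, V, S]
pos 6: J: miss, evict P, frames [V, S, J]
pos 7: P: miss, evict V, frames [S, J, P]
At position 7, page V is evicted.

V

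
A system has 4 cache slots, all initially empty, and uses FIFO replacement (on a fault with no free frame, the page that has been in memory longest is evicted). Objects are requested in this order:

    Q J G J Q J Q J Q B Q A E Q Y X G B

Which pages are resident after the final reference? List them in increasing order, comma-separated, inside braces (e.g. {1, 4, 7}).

{B, G, X, Y}

Q: fault, frames {Q}
J: fault, frames {Q,J}
G: fault, frames {Q,J,G}
J: hit
Q: hit
J: hit
Q: hit
J: hit
Q: hit
B: fault, frames {Q,J,G,B}
Q: hit
A: fault, evict Q, frames {J,G,B,A}
E: fault, evict J, frames {G,B,A,E}
Q: fault, evict G, frames {B,A,E,Q}
Y: fault, evict B, frames {A,E,Q,Y}
X: fault, evict A, frames {E,Q,Y,X}
G: fault, evict E, frames {Q,Y,X,G}
B: fault, evict Q, frames {Y,X,G,B}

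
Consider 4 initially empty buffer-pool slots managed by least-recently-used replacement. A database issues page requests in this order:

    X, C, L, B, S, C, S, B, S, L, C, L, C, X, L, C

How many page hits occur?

10

X -> miss, frames (X)
C -> miss, frames (X C)
L -> miss, frames (X C L)
B -> miss, frames (X C L B)
S -> miss, evict X, frames (C L B S)
C -> hit
S -> hit
B -> hit
S -> hit
L -> hit
C -> hit
L -> hit
C -> hit
X -> miss, evict B, frames (S L C X)
L -> hit
C -> hit
Hits: 10.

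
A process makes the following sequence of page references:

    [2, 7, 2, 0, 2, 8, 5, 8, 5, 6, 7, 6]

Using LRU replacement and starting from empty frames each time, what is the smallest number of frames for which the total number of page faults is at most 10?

f=1: 12 faults
f=2: 7 faults
f=3: 7 faults
f=4: 7 faults
f=5: 7 faults
f=6: 6 faults
Smallest f with faults ≤ 10 is 2.

2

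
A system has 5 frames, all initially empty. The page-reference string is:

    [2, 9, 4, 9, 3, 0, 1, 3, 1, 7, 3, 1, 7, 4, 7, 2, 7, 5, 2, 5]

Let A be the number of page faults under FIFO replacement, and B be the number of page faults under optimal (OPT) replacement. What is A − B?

1

Under FIFO: F F F . F F F . . F . . . . . F . F . . → 9 faults.
Under OPT: F F F . F F F . . F . . . . . . . F . . → 8 faults.
A − B = 9 − 8 = 1.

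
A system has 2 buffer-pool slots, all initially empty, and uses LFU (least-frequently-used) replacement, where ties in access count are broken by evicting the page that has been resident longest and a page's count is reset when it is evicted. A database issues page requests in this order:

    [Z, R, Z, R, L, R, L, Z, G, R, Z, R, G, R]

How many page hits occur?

7

Z → fault, frames [Z]
R → fault, frames [Z, R]
Z → hit
R → hit
L → fault, evict Z, frames [R, L]
R → hit
L → hit
Z → fault, evict L, frames [R, Z]
G → fault, evict Z, frames [R, G]
R → hit
Z → fault, evict G, frames [R, Z]
R → hit
G → fault, evict Z, frames [R, G]
R → hit
Hits: 7.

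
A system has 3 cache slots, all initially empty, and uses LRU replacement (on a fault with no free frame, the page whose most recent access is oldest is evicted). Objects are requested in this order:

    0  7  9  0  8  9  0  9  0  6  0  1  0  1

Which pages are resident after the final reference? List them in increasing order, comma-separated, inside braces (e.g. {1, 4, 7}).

0 → fault, frames [0]
7 → fault, frames [0, 7]
9 → fault, frames [0, 7, 9]
0 → hit
8 → fault, evict 7, frames [9, 0, 8]
9 → hit
0 → hit
9 → hit
0 → hit
6 → fault, evict 8, frames [9, 0, 6]
0 → hit
1 → fault, evict 9, frames [6, 0, 1]
0 → hit
1 → hit

{0, 1, 6}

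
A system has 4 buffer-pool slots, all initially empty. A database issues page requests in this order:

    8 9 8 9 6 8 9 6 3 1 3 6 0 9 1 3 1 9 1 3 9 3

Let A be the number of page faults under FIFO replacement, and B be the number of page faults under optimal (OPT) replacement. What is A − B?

1

Under FIFO: F F . . F . . . F F . . F F . . . . . . . . → 7 faults.
Under OPT: F F . . F . . . F F . . F . . . . . . . . . → 6 faults.
A − B = 7 − 6 = 1.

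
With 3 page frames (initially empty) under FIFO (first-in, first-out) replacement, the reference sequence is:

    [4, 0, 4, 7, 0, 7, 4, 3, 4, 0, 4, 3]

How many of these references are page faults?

6

4: miss, frames [4]
0: miss, frames [4, 0]
4: hit
7: miss, frames [4, 0, 7]
0: hit
7: hit
4: hit
3: miss, evict 4, frames [0, 7, 3]
4: miss, evict 0, frames [7, 3, 4]
0: miss, evict 7, frames [3, 4, 0]
4: hit
3: hit
Page faults: 6.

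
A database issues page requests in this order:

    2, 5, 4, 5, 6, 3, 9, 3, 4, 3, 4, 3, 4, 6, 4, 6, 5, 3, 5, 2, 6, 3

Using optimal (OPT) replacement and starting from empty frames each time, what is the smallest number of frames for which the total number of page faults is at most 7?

5

f=1: 22 faults
f=2: 12 faults
f=3: 9 faults
f=4: 8 faults
f=5: 7 faults
f=6: 6 faults
Smallest f with faults ≤ 7 is 5.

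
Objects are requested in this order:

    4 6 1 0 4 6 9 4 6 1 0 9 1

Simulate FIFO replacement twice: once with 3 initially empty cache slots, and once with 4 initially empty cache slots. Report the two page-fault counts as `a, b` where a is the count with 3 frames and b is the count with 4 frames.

9, 10

3 frames: F F F F F F F . . F F . . → 9 faults.
4 frames: F F F F . . F F F F F F . → 10 faults.
10 > 9: adding a frame increased faults — Belady's anomaly.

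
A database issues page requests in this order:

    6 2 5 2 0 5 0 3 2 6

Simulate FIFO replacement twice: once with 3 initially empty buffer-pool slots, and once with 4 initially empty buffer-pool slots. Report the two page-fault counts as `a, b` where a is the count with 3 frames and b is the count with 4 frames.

7, 6

3 frames: F F F . F . . F F F → 7 faults.
4 frames: F F F . F . . F . F → 6 faults.
6 < 7: adding a frame reduced faults, as is typical.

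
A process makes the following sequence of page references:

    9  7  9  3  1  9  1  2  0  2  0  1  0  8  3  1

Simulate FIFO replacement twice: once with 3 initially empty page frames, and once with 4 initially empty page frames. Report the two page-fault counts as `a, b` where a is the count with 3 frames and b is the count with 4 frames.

3 frames: F F . F F F . F F . . F . F F . → 10 faults.
4 frames: F F . F F . . F F . . . . F F F → 9 faults.
9 < 10: adding a frame reduced faults, as is typical.

10, 9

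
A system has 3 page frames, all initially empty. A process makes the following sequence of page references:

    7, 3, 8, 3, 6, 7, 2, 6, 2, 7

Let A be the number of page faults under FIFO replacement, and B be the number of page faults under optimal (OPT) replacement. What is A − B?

Under FIFO: F F F . F F F . . . → 6 faults.
Under OPT: F F F . F . F . . . → 5 faults.
A − B = 6 − 5 = 1.

1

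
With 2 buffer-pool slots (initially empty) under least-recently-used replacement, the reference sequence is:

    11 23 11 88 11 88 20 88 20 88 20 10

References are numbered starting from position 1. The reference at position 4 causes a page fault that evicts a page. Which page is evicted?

23

pos 1: 11 -> miss, frames [11]
pos 2: 23 -> miss, frames [11, 23]
pos 3: 11 -> hit
pos 4: 88 -> miss, evict 23, frames [11, 88]
At position 4, page 23 is evicted.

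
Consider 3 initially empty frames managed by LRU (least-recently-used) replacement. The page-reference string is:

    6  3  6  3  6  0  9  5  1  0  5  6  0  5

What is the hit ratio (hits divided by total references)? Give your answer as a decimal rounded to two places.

6 → fault, frames [6]
3 → fault, frames [6, 3]
6 → hit
3 → hit
6 → hit
0 → fault, frames [3, 6, 0]
9 → fault, evict 3, frames [6, 0, 9]
5 → fault, evict 6, frames [0, 9, 5]
1 → fault, evict 0, frames [9, 5, 1]
0 → fault, evict 9, frames [5, 1, 0]
5 → hit
6 → fault, evict 1, frames [0, 5, 6]
0 → hit
5 → hit
Hits: 6 of 14 references → 6/14 = 0.4286.

0.43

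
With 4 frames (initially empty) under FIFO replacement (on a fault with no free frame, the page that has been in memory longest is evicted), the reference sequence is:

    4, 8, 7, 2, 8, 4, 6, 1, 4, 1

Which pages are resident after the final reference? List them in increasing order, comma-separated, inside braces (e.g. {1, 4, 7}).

4 → miss, frames [4]
8 → miss, frames [4, 8]
7 → miss, frames [4, 8, 7]
2 → miss, frames [4, 8, 7, 2]
8 → hit
4 → hit
6 → miss, evict 4, frames [8, 7, 2, 6]
1 → miss, evict 8, frames [7, 2, 6, 1]
4 → miss, evict 7, frames [2, 6, 1, 4]
1 → hit

{1, 2, 4, 6}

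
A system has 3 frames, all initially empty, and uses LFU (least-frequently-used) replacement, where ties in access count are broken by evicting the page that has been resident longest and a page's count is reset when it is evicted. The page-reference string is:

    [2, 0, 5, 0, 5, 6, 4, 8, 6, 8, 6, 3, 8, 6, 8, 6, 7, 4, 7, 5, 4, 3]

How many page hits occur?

3

2 → fault, frames (2)
0 → fault, frames (2 0)
5 → fault, frames (2 0 5)
0 → hit
5 → hit
6 → fault, evict 2, frames (0 5 6)
4 → fault, evict 6, frames (0 5 4)
8 → fault, evict 4, frames (0 5 8)
6 → fault, evict 8, frames (0 5 6)
8 → fault, evict 6, frames (0 5 8)
6 → fault, evict 8, frames (0 5 6)
3 → fault, evict 6, frames (0 5 3)
8 → fault, evict 3, frames (0 5 8)
6 → fault, evict 8, frames (0 5 6)
8 → fault, evict 6, frames (0 5 8)
6 → fault, evict 8, frames (0 5 6)
7 → fault, evict 6, frames (0 5 7)
4 → fault, evict 7, frames (0 5 4)
7 → fault, evict 4, frames (0 5 7)
5 → hit
4 → fault, evict 7, frames (0 5 4)
3 → fault, evict 4, frames (0 5 3)
Hits: 3.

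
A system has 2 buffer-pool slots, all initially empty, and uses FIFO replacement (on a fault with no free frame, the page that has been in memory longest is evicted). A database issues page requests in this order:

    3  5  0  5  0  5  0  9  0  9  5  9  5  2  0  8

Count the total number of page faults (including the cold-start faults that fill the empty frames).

3 → fault, frames [3]
5 → fault, frames [3, 5]
0 → fault, evict 3, frames [5, 0]
5 → hit
0 → hit
5 → hit
0 → hit
9 → fault, evict 5, frames [0, 9]
0 → hit
9 → hit
5 → fault, evict 0, frames [9, 5]
9 → hit
5 → hit
2 → fault, evict 9, frames [5, 2]
0 → fault, evict 5, frames [2, 0]
8 → fault, evict 2, frames [0, 8]
Page faults: 8.

8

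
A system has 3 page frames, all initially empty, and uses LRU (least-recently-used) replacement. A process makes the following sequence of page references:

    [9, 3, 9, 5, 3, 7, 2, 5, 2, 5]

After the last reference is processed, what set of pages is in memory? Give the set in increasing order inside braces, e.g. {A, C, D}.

9: miss, frames [9]
3: miss, frames [9, 3]
9: hit
5: miss, frames [3, 9, 5]
3: hit
7: miss, evict 9, frames [5, 3, 7]
2: miss, evict 5, frames [3, 7, 2]
5: miss, evict 3, frames [7, 2, 5]
2: hit
5: hit

{2, 5, 7}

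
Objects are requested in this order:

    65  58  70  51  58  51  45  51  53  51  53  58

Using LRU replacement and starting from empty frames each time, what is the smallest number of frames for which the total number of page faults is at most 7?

3

f=1: 12 faults
f=2: 8 faults
f=3: 7 faults
f=4: 6 faults
f=5: 6 faults
f=6: 6 faults
Smallest f with faults ≤ 7 is 3.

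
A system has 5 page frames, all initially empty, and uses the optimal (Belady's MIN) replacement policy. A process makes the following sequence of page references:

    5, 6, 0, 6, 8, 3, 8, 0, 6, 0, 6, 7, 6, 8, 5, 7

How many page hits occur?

5: fault, frames (5)
6: fault, frames (5 6)
0: fault, frames (5 6 0)
6: hit
8: fault, frames (5 6 0 8)
3: fault, frames (5 6 0 8 3)
8: hit
0: hit
6: hit
0: hit
6: hit
7: fault, evict 3, frames (5 6 0 8 7)
6: hit
8: hit
5: hit
7: hit
Hits: 10.

10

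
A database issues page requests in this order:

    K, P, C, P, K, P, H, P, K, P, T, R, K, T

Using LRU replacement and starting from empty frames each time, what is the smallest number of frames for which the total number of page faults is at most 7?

f=1: 14 faults
f=2: 10 faults
f=3: 7 faults
f=4: 6 faults
f=5: 6 faults
f=6: 6 faults
Smallest f with faults ≤ 7 is 3.

3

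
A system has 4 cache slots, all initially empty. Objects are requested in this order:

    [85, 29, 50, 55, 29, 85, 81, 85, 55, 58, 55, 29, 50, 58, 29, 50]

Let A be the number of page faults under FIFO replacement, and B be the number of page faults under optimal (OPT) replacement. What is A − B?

Under FIFO: F F F F . . F F . F . F F . . . → 9 faults.
Under OPT: F F F F . . F . . F . . F . . . → 7 faults.
A − B = 9 − 7 = 2.

2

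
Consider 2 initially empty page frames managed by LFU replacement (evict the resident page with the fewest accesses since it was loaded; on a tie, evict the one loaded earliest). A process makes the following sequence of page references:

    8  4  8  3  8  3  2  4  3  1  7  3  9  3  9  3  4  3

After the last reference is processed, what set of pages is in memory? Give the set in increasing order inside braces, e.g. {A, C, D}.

{3, 8}

8 → fault, frames {8}
4 → fault, frames {8,4}
8 → hit
3 → fault, evict 4, frames {8,3}
8 → hit
3 → hit
2 → fault, evict 3, frames {8,2}
4 → fault, evict 2, frames {8,4}
3 → fault, evict 4, frames {8,3}
1 → fault, evict 3, frames {8,1}
7 → fault, evict 1, frames {8,7}
3 → fault, evict 7, frames {8,3}
9 → fault, evict 3, frames {8,9}
3 → fault, evict 9, frames {8,3}
9 → fault, evict 3, frames {8,9}
3 → fault, evict 9, frames {8,3}
4 → fault, evict 3, frames {8,4}
3 → fault, evict 4, frames {8,3}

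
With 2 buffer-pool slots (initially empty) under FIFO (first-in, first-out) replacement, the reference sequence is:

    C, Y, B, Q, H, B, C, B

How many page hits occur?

1

C → miss, frames [C]
Y → miss, frames [C, Y]
B → miss, evict C, frames [Y, B]
Q → miss, evict Y, frames [B, Q]
H → miss, evict B, frames [Q, H]
B → miss, evict Q, frames [H, B]
C → miss, evict H, frames [B, C]
B → hit
Hits: 1.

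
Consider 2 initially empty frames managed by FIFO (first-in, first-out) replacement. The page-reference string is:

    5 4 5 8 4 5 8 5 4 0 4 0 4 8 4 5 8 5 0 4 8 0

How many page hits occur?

8

5 → fault, frames {5}
4 → fault, frames {5,4}
5 → hit
8 → fault, evict 5, frames {4,8}
4 → hit
5 → fault, evict 4, frames {8,5}
8 → hit
5 → hit
4 → fault, evict 8, frames {5,4}
0 → fault, evict 5, frames {4,0}
4 → hit
0 → hit
4 → hit
8 → fault, evict 4, frames {0,8}
4 → fault, evict 0, frames {8,4}
5 → fault, evict 8, frames {4,5}
8 → fault, evict 4, frames {5,8}
5 → hit
0 → fault, evict 5, frames {8,0}
4 → fault, evict 8, frames {0,4}
8 → fault, evict 0, frames {4,8}
0 → fault, evict 4, frames {8,0}
Hits: 8.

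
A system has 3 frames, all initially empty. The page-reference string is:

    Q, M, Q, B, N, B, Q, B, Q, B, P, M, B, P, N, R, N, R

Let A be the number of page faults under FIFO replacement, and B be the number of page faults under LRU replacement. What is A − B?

2

Under FIFO: F F . F F . F . . . F F F . F F . . → 10 faults.
Under LRU: F F . F F . . . . . F F . . F F . . → 8 faults.
A − B = 10 − 8 = 2.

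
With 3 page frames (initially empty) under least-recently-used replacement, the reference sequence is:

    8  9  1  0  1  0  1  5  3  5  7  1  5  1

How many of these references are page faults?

8

8 → fault, frames [8]
9 → fault, frames [8, 9]
1 → fault, frames [8, 9, 1]
0 → fault, evict 8, frames [9, 1, 0]
1 → hit
0 → hit
1 → hit
5 → fault, evict 9, frames [0, 1, 5]
3 → fault, evict 0, frames [1, 5, 3]
5 → hit
7 → fault, evict 1, frames [3, 5, 7]
1 → fault, evict 3, frames [5, 7, 1]
5 → hit
1 → hit
Page faults: 8.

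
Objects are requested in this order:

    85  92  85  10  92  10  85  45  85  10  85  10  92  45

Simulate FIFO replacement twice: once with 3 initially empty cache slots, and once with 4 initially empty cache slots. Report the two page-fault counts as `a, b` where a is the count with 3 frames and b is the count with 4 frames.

3 frames: F F . F . . . F F . . . F . → 6 faults.
4 frames: F F . F . . . F . . . . . . → 4 faults.
4 < 6: adding a frame reduced faults, as is typical.

6, 4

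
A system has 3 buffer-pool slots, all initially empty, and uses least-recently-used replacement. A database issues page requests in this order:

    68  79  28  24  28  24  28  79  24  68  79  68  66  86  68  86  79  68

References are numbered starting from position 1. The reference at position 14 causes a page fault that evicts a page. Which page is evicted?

79

pos 1: 68 → fault, frames {68}
pos 2: 79 → fault, frames {68,79}
pos 3: 28 → fault, frames {68,79,28}
pos 4: 24 → fault, evict 68, frames {79,28,24}
pos 5: 28 → hit
pos 6: 24 → hit
pos 7: 28 → hit
pos 8: 79 → hit
pos 9: 24 → hit
pos 10: 68 → fault, evict 28, frames {79,24,68}
pos 11: 79 → hit
pos 12: 68 → hit
pos 13: 66 → fault, evict 24, frames {79,68,66}
pos 14: 86 → fault, evict 79, frames {68,66,86}
At position 14, page 79 is evicted.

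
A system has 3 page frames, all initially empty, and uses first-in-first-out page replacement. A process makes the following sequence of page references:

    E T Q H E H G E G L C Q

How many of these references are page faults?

E → miss, frames {E}
T → miss, frames {E,T}
Q → miss, frames {E,T,Q}
H → miss, evict E, frames {T,Q,H}
E → miss, evict T, frames {Q,H,E}
H → hit
G → miss, evict Q, frames {H,E,G}
E → hit
G → hit
L → miss, evict H, frames {E,G,L}
C → miss, evict E, frames {G,L,C}
Q → miss, evict G, frames {L,C,Q}
Page faults: 9.

9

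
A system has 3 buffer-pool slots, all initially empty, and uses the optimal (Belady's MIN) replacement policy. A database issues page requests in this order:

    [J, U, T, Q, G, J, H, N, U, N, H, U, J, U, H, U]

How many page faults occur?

8

J -> fault, frames [J]
U -> fault, frames [J, U]
T -> fault, frames [J, U, T]
Q -> fault, evict T, frames [J, U, Q]
G -> fault, evict Q, frames [J, U, G]
J -> hit
H -> fault, evict G, frames [J, U, H]
N -> fault, evict J, frames [U, H, N]
U -> hit
N -> hit
H -> hit
U -> hit
J -> fault, evict N, frames [U, H, J]
U -> hit
H -> hit
U -> hit
Page faults: 8.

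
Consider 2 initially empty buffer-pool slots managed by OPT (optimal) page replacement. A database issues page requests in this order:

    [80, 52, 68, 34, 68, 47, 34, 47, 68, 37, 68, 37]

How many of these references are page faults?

80: miss, frames {80}
52: miss, frames {80,52}
68: miss, evict 52, frames {80,68}
34: miss, evict 80, frames {68,34}
68: hit
47: miss, evict 68, frames {34,47}
34: hit
47: hit
68: miss, evict 47, frames {34,68}
37: miss, evict 34, frames {68,37}
68: hit
37: hit
Page faults: 7.

7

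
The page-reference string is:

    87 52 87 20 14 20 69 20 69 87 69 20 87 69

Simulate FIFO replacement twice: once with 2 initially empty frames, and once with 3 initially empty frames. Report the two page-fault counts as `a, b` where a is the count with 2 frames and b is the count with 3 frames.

11, 7

2 frames: F F . F F . F F . F F F F F → 11 faults.
3 frames: F F . F F . F . . F . F . . → 7 faults.
7 < 11: adding a frame reduced faults, as is typical.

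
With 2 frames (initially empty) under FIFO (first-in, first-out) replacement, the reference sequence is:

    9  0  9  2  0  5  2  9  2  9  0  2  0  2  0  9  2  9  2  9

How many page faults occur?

9

9 -> miss, frames {9}
0 -> miss, frames {9,0}
9 -> hit
2 -> miss, evict 9, frames {0,2}
0 -> hit
5 -> miss, evict 0, frames {2,5}
2 -> hit
9 -> miss, evict 2, frames {5,9}
2 -> miss, evict 5, frames {9,2}
9 -> hit
0 -> miss, evict 9, frames {2,0}
2 -> hit
0 -> hit
2 -> hit
0 -> hit
9 -> miss, evict 2, frames {0,9}
2 -> miss, evict 0, frames {9,2}
9 -> hit
2 -> hit
9 -> hit
Page faults: 9.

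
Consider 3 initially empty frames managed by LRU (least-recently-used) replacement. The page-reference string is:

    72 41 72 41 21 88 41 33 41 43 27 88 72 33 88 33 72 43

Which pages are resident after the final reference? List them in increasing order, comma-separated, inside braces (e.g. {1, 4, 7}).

{33, 43, 72}

72 → miss, frames (72)
41 → miss, frames (72 41)
72 → hit
41 → hit
21 → miss, frames (72 41 21)
88 → miss, evict 72, frames (41 21 88)
41 → hit
33 → miss, evict 21, frames (88 41 33)
41 → hit
43 → miss, evict 88, frames (33 41 43)
27 → miss, evict 33, frames (41 43 27)
88 → miss, evict 41, frames (43 27 88)
72 → miss, evict 43, frames (27 88 72)
33 → miss, evict 27, frames (88 72 33)
88 → hit
33 → hit
72 → hit
43 → miss, evict 88, frames (33 72 43)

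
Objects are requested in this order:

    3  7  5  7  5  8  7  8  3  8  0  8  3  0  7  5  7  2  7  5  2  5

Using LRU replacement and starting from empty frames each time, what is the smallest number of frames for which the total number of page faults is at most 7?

4

f=1: 22 faults
f=2: 14 faults
f=3: 9 faults
f=4: 7 faults
f=5: 6 faults
f=6: 6 faults
Smallest f with faults ≤ 7 is 4.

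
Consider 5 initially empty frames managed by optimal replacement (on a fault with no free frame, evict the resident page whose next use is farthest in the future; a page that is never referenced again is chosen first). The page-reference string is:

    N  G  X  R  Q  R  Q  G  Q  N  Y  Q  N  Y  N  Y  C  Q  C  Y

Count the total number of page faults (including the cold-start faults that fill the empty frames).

N -> miss, frames [N]
G -> miss, frames [N, G]
X -> miss, frames [N, G, X]
R -> miss, frames [N, G, X, R]
Q -> miss, frames [N, G, X, R, Q]
R -> hit
Q -> hit
G -> hit
Q -> hit
N -> hit
Y -> miss, evict R, frames [N, G, X, Q, Y]
Q -> hit
N -> hit
Y -> hit
N -> hit
Y -> hit
C -> miss, evict X, frames [N, G, Q, Y, C]
Q -> hit
C -> hit
Y -> hit
Page faults: 7.

7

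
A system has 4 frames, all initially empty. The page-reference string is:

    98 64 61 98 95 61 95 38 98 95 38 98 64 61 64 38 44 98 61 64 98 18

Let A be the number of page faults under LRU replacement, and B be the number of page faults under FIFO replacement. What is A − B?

Under LRU: F F F . F . . F . . . . F F . . F F F F . F → 12 faults.
Under FIFO: F F F . F . . F F . . . F F . . F . . . . F → 10 faults.
A − B = 12 − 10 = 2.

2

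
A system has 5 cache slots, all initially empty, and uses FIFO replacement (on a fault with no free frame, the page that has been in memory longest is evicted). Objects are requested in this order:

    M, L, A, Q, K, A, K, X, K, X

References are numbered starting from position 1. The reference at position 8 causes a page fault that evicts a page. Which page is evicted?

pos 1: M → fault, frames {M}
pos 2: L → fault, frames {M,L}
pos 3: A → fault, frames {M,L,A}
pos 4: Q → fault, frames {M,L,A,Q}
pos 5: K → fault, frames {M,L,A,Q,K}
pos 6: A → hit
pos 7: K → hit
pos 8: X → fault, evict M, frames {L,A,Q,K,X}
At position 8, page M is evicted.

M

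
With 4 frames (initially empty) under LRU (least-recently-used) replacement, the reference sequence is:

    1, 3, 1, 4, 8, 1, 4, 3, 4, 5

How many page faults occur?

5

1 → miss, frames [1]
3 → miss, frames [1, 3]
1 → hit
4 → miss, frames [3, 1, 4]
8 → miss, frames [3, 1, 4, 8]
1 → hit
4 → hit
3 → hit
4 → hit
5 → miss, evict 8, frames [1, 3, 4, 5]
Page faults: 5.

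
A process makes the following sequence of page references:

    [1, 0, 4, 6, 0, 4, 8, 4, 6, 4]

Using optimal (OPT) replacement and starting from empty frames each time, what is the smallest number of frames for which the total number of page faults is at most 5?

3

f=1: 10 faults
f=2: 7 faults
f=3: 5 faults
f=4: 5 faults
f=5: 5 faults
Smallest f with faults ≤ 5 is 3.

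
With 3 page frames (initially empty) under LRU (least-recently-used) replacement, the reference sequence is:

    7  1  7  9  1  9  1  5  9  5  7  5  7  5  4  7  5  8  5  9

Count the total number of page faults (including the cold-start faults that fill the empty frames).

8

7 -> miss, frames {7}
1 -> miss, frames {7,1}
7 -> hit
9 -> miss, frames {1,7,9}
1 -> hit
9 -> hit
1 -> hit
5 -> miss, evict 7, frames {9,1,5}
9 -> hit
5 -> hit
7 -> miss, evict 1, frames {9,5,7}
5 -> hit
7 -> hit
5 -> hit
4 -> miss, evict 9, frames {7,5,4}
7 -> hit
5 -> hit
8 -> miss, evict 4, frames {7,5,8}
5 -> hit
9 -> miss, evict 7, frames {8,5,9}
Page faults: 8.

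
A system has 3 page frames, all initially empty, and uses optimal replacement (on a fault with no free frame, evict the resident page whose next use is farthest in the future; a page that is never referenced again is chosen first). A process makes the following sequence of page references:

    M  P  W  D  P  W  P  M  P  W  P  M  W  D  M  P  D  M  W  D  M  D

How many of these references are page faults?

7

M -> miss, frames [M]
P -> miss, frames [M, P]
W -> miss, frames [M, P, W]
D -> miss, evict M, frames [P, W, D]
P -> hit
W -> hit
P -> hit
M -> miss, evict D, frames [P, W, M]
P -> hit
W -> hit
P -> hit
M -> hit
W -> hit
D -> miss, evict W, frames [P, M, D]
M -> hit
P -> hit
D -> hit
M -> hit
W -> miss, evict P, frames [M, D, W]
D -> hit
M -> hit
D -> hit
Page faults: 7.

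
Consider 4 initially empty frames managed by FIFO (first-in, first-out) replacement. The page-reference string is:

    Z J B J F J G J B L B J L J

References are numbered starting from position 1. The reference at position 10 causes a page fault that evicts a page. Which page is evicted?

pos 1: Z -> fault, frames [Z]
pos 2: J -> fault, frames [Z, J]
pos 3: B -> fault, frames [Z, J, B]
pos 4: J -> hit
pos 5: F -> fault, frames [Z, J, B, F]
pos 6: J -> hit
pos 7: G -> fault, evict Z, frames [J, B, F, G]
pos 8: J -> hit
pos 9: B -> hit
pos 10: L -> fault, evict J, frames [B, F, G, L]
At position 10, page J is evicted.

J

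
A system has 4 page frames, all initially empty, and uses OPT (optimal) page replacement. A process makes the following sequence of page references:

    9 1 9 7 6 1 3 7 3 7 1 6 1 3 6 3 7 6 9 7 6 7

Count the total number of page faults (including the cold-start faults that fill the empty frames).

6

9 -> miss, frames {9}
1 -> miss, frames {9,1}
9 -> hit
7 -> miss, frames {9,1,7}
6 -> miss, frames {9,1,7,6}
1 -> hit
3 -> miss, evict 9, frames {1,7,6,3}
7 -> hit
3 -> hit
7 -> hit
1 -> hit
6 -> hit
1 -> hit
3 -> hit
6 -> hit
3 -> hit
7 -> hit
6 -> hit
9 -> miss, evict 3, frames {1,7,6,9}
7 -> hit
6 -> hit
7 -> hit
Page faults: 6.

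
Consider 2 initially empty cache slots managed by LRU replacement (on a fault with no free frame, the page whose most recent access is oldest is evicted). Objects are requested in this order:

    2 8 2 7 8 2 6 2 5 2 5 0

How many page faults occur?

2 -> fault, frames (2)
8 -> fault, frames (2 8)
2 -> hit
7 -> fault, evict 8, frames (2 7)
8 -> fault, evict 2, frames (7 8)
2 -> fault, evict 7, frames (8 2)
6 -> fault, evict 8, frames (2 6)
2 -> hit
5 -> fault, evict 6, frames (2 5)
2 -> hit
5 -> hit
0 -> fault, evict 2, frames (5 0)
Page faults: 8.

8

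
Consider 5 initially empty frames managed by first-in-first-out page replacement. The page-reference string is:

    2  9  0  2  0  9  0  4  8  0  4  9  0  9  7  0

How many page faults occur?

6

2 → fault, frames [2]
9 → fault, frames [2, 9]
0 → fault, frames [2, 9, 0]
2 → hit
0 → hit
9 → hit
0 → hit
4 → fault, frames [2, 9, 0, 4]
8 → fault, frames [2, 9, 0, 4, 8]
0 → hit
4 → hit
9 → hit
0 → hit
9 → hit
7 → fault, evict 2, frames [9, 0, 4, 8, 7]
0 → hit
Page faults: 6.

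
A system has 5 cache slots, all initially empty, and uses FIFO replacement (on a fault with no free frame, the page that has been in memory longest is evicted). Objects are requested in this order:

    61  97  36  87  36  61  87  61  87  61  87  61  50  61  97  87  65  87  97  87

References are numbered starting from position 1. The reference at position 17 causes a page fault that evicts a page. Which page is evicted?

61

pos 1: 61 -> miss, frames {61}
pos 2: 97 -> miss, frames {61,97}
pos 3: 36 -> miss, frames {61,97,36}
pos 4: 87 -> miss, frames {61,97,36,87}
pos 5: 36 -> hit
pos 6: 61 -> hit
pos 7: 87 -> hit
pos 8: 61 -> hit
pos 9: 87 -> hit
pos 10: 61 -> hit
pos 11: 87 -> hit
pos 12: 61 -> hit
pos 13: 50 -> miss, frames {61,97,36,87,50}
pos 14: 61 -> hit
pos 15: 97 -> hit
pos 16: 87 -> hit
pos 17: 65 -> miss, evict 61, frames {97,36,87,50,65}
At position 17, page 61 is evicted.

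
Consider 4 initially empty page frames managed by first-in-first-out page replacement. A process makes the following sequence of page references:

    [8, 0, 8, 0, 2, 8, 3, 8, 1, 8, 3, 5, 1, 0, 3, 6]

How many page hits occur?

6

8 → miss, frames {8}
0 → miss, frames {8,0}
8 → hit
0 → hit
2 → miss, frames {8,0,2}
8 → hit
3 → miss, frames {8,0,2,3}
8 → hit
1 → miss, evict 8, frames {0,2,3,1}
8 → miss, evict 0, frames {2,3,1,8}
3 → hit
5 → miss, evict 2, frames {3,1,8,5}
1 → hit
0 → miss, evict 3, frames {1,8,5,0}
3 → miss, evict 1, frames {8,5,0,3}
6 → miss, evict 8, frames {5,0,3,6}
Hits: 6.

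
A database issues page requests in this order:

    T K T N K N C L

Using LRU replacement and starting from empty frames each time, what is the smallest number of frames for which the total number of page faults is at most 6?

f=1: 8 faults
f=2: 6 faults
f=3: 5 faults
f=4: 5 faults
f=5: 5 faults
Smallest f with faults ≤ 6 is 2.

2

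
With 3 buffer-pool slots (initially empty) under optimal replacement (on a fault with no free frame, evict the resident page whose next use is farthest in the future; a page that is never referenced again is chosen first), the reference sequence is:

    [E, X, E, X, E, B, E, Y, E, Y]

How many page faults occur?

E: miss, frames (E)
X: miss, frames (E X)
E: hit
X: hit
E: hit
B: miss, frames (E X B)
E: hit
Y: miss, evict B, frames (E X Y)
E: hit
Y: hit
Page faults: 4.

4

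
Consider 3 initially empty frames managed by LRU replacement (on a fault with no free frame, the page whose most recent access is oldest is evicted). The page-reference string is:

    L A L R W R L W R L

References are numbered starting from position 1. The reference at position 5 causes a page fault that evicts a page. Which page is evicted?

A

pos 1: L: fault, frames (L)
pos 2: A: fault, frames (L A)
pos 3: L: hit
pos 4: R: fault, frames (A L R)
pos 5: W: fault, evict A, frames (L R W)
At position 5, page A is evicted.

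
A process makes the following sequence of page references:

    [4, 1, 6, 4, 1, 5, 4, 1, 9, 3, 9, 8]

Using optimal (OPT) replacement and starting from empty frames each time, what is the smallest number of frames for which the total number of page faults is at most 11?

f=1: 12 faults
f=2: 9 faults
f=3: 7 faults
f=4: 7 faults
f=5: 7 faults
f=6: 7 faults
f=7: 7 faults
Smallest f with faults ≤ 11 is 2.

2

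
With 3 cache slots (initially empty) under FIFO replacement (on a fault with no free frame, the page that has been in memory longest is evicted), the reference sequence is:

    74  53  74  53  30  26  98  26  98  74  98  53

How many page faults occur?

74 → miss, frames {74}
53 → miss, frames {74,53}
74 → hit
53 → hit
30 → miss, frames {74,53,30}
26 → miss, evict 74, frames {53,30,26}
98 → miss, evict 53, frames {30,26,98}
26 → hit
98 → hit
74 → miss, evict 30, frames {26,98,74}
98 → hit
53 → miss, evict 26, frames {98,74,53}
Page faults: 7.

7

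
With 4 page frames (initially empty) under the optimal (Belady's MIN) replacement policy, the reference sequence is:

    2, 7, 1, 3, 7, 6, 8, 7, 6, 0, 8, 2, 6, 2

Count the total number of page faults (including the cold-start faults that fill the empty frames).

2: miss, frames [2]
7: miss, frames [2, 7]
1: miss, frames [2, 7, 1]
3: miss, frames [2, 7, 1, 3]
7: hit
6: miss, evict 3, frames [2, 7, 1, 6]
8: miss, evict 1, frames [2, 7, 6, 8]
7: hit
6: hit
0: miss, evict 7, frames [2, 6, 8, 0]
8: hit
2: hit
6: hit
2: hit
Page faults: 7.

7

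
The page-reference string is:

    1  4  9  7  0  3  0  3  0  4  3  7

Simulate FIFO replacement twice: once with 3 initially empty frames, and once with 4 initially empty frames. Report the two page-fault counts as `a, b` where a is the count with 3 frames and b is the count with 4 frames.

8, 7

3 frames: F F F F F F . . . F . F → 8 faults.
4 frames: F F F F F F . . . F . . → 7 faults.
7 < 8: adding a frame reduced faults, as is typical.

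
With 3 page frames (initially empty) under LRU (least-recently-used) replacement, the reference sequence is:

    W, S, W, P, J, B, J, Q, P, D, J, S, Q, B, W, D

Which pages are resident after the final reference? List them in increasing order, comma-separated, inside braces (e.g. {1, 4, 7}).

{B, D, W}

W -> fault, frames {W}
S -> fault, frames {W,S}
W -> hit
P -> fault, frames {S,W,P}
J -> fault, evict S, frames {W,P,J}
B -> fault, evict W, frames {P,J,B}
J -> hit
Q -> fault, evict P, frames {B,J,Q}
P -> fault, evict B, frames {J,Q,P}
D -> fault, evict J, frames {Q,P,D}
J -> fault, evict Q, frames {P,D,J}
S -> fault, evict P, frames {D,J,S}
Q -> fault, evict D, frames {J,S,Q}
B -> fault, evict J, frames {S,Q,B}
W -> fault, evict S, frames {Q,B,W}
D -> fault, evict Q, frames {B,W,D}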